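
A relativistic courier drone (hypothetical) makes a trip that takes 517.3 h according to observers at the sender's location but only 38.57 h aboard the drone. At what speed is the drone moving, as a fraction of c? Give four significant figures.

v = 0.9972c

The proper time is measured aboard the drone (both events occur at the drone's location); Δt is measured at the sender's location. γ = Δt/τ = 517.3/38.57 = 13.41.
β = √(1 − 1/γ²) = √(1 − 0.005559) = √0.9944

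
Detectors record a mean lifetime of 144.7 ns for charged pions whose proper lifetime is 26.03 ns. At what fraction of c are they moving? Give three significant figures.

γ = Δt/τ₀ = 144.7/26.03 = 5.559
β = √(1 − 1/γ²) = √(1 − 0.03236) = √0.9676

β = 0.984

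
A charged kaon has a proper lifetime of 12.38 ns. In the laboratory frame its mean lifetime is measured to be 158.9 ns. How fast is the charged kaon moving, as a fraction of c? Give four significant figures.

v = 0.9970c

γ = Δt/τ₀ = 158.9/12.38 = 12.84
β = √(1 − 1/γ²) = √(1 − 0.006070) = √0.9939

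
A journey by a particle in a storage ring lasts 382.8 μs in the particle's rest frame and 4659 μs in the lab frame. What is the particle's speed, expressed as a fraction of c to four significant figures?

The proper time is measured in the particle's rest frame (both events occur at the particle's location); Δt is measured in the lab frame. γ = Δt/τ = 4659/382.8 = 12.17.
β = √(1 − 1/γ²) = √(1 − 0.006751) = √0.9932

β = 0.9966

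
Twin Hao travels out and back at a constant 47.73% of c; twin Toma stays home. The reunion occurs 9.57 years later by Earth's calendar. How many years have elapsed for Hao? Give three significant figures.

τ = 8.41 years

β = 0.4773; γ = 1/√(1 − 0.4773²) = 1/√0.7722 = 1.138
Hao's clock measures proper time along the trip: τ = Δt/γ = 9.57/1.138 years.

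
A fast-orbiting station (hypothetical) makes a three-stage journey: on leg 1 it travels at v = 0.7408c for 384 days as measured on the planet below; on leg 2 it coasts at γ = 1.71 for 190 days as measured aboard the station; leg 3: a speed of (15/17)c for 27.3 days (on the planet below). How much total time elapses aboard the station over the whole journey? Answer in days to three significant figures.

τ = 461 days

Leg 1: γ = 1/√(1 − 0.7408²) = 1/√0.4512 = 1.489; τ_1 = 384/1.489 = 257.9 days.
Leg 2: 190 days is already measured aboard the station.
Leg 3: γ = 1/√(1 − (15/17)²) = 17/8 = 2.125; τ_3 = 27.3/2.125 = 12.85 days.
Total: 257.9 + 190.0 + 12.85 days.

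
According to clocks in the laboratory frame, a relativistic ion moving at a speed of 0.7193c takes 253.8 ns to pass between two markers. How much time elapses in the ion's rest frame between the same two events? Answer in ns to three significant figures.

γ = 1/√(1 − 0.7193²) = 1/√0.4826 = 1.439
The interval measured in the laboratory frame is the dilated one; the clock in the ion's rest frame measures the proper time τ = Δt/γ = 253.8/1.439 ns.

τ = 176 ns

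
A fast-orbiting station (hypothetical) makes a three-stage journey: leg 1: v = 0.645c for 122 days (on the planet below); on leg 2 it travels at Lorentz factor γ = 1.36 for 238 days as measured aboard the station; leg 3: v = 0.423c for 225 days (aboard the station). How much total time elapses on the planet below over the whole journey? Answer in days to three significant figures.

Leg 1: 122 days is already measured on the planet below.
Leg 2: γ = 1.36; Δt_2 = 1.360 × 238 = 323.7 days.
Leg 3: γ = 1/√(1 − 0.423²) = 1/√0.8211 = 1.104; Δt_3 = 1.104 × 225 = 248.3 days.
Total: 122.0 + 323.7 + 248.3 days.

Δt = 694 days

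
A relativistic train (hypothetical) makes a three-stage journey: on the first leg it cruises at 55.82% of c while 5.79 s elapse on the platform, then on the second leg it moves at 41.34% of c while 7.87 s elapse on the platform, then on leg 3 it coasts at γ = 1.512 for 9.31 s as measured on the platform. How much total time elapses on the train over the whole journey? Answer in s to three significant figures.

Leg 1: β = 0.5582; γ = 1/√(1 − 0.5582²) = 1/√0.6884 = 1.205; τ_1 = 5.79/1.205 = 4.804 s.
Leg 2: β = 0.4134; γ = 1/√(1 − 0.4134²) = 1/√0.8291 = 1.098; τ_2 = 7.87/1.098 = 7.166 s.
Leg 3: γ = 1.512; τ_3 = 9.31/1.512 = 6.157 s.
Total: 4.804 + 7.166 + 6.157 s.

τ = 18.1 s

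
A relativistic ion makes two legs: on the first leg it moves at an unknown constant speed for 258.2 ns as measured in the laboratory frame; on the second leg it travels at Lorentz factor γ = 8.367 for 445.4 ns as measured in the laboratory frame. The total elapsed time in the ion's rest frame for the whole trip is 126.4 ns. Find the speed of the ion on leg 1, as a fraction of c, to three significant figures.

β = 0.959

Leg 1: speed unknown; τ_1 = 258.2/γ_1.
Leg 2: γ = 8.367; τ_2 = 445.4/8.367 = 53.23 ns.
Total proper time: τ_1 + 53.23 = 126.4, so τ_1 = 126.4 − 53.23 = 73.17 ns.
γ_1 = 258.2/73.17 = 3.529; β = √(1 − 1/γ²) = √0.9197.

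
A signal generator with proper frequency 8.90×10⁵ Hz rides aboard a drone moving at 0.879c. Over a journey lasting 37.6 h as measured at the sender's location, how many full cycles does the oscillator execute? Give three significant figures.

γ = 1/√(1 − 0.879²) = 1/√0.2274 = 2.097
The oscillator's own cycle count is N = f × τ where τ is the proper time aboard the drone. τ = Δt/γ = 37.6/2.097 = 17.93 h = 6.454×10⁴ s.
N = 8.90×10⁵ × 6.454×10⁴ = 5.744×10¹⁰.

N = 5.74×10¹⁰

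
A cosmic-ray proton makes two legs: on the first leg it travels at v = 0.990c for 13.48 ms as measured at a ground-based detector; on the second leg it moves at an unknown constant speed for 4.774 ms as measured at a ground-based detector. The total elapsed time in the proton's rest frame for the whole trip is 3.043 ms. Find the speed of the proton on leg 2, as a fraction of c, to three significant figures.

Leg 1: γ = 1/√(1 − 0.990²) = 1/√0.01990 = 7.089; τ_1 = 13.48/7.089 = 1.902 ms.
Leg 2: speed unknown; τ_2 = 4.774/γ_2.
Total proper time: 1.902 + τ_2 = 3.043, so τ_2 = 3.043 − 1.902 = 1.141 ms.
γ_2 = 4.774/1.141 = 4.183; β = √(1 − 1/γ²) = √0.9428.

β = 0.971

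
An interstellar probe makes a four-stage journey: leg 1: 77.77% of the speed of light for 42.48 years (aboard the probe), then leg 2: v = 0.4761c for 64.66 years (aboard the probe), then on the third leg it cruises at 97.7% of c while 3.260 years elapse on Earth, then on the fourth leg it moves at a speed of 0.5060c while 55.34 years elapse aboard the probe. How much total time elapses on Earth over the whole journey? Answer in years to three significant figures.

Δt = 209 years

Leg 1: β = 0.7777; γ = 1/√(1 − 0.7777²) = 1/√0.3952 = 1.591; Δt_1 = 1.591 × 42.48 = 67.57 years.
Leg 2: γ = 1/√(1 − 0.4761²) = 1/√0.7733 = 1.137; Δt_2 = 1.137 × 64.66 = 73.53 years.
Leg 3: 3.260 years is already measured on Earth.
Leg 4: γ = 1/√(1 − 0.5060²) = 1/√0.7440 = 1.159; Δt_4 = 1.159 × 55.34 = 64.16 years.
Total: 67.57 + 73.53 + 3.260 + 64.16 years.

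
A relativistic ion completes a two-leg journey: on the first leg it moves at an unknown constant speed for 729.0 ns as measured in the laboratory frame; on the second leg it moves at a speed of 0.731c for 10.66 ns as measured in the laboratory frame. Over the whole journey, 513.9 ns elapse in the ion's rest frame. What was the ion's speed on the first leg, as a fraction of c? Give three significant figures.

Leg 1: speed unknown; τ_1 = 729.0/γ_1.
Leg 2: γ = 1/√(1 − 0.731²) = 1/√0.4656 = 1.465; τ_2 = 10.66/1.465 = 7.274 ns.
Total proper time: τ_1 + 7.274 = 513.9, so τ_1 = 513.9 − 7.274 = 506.6 ns.
γ_1 = 729.0/506.6 = 1.439; β = √(1 − 1/γ²) = √0.5170.

β = 0.719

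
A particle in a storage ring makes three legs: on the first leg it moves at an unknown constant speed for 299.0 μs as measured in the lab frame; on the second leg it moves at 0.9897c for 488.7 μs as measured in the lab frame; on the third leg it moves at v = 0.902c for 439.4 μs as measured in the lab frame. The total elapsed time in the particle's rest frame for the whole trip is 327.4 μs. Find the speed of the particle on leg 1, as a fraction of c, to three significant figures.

β = 0.974

Leg 1: speed unknown; τ_1 = 299.0/γ_1.
Leg 2: γ = 1/√(1 − 0.9897²) = 1/√0.02049 = 6.985; τ_2 = 488.7/6.985 = 69.96 μs.
Leg 3: γ = 1/√(1 − 0.902²) = 1/√0.1864 = 2.316; τ_3 = 439.4/2.316 = 189.7 μs.
Total proper time: τ_1 + 69.96 + 189.7 = 327.4, so τ_1 = 327.4 − 259.7 = 67.73 μs.
γ_1 = 299.0/67.73 = 4.414; β = √(1 − 1/γ²) = √0.9487.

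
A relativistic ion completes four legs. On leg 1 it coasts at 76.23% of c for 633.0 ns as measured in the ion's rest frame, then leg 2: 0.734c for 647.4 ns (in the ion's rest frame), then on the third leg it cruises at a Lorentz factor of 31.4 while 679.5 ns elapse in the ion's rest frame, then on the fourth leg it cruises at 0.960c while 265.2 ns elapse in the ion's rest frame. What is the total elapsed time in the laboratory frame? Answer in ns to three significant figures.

Leg 1: β = 0.7623; γ = 1/√(1 − 0.7623²) = 1/√0.4189 = 1.545; Δt_1 = 1.545 × 633.0 = 978.0 ns.
Leg 2: γ = 1/√(1 − 0.734²) = 1/√0.4612 = 1.472; Δt_2 = 1.472 × 647.4 = 953.3 ns.
Leg 3: γ = 31.4; Δt_3 = 31.40 × 679.5 = 2.134×10⁴ ns.
Leg 4: γ = 1/√(1 − 0.960²) = 25/7 ≈ 3.571; Δt_4 = 3.571 × 265.2 = 947.1 ns.
Total: 978.0 + 953.3 + 2.134×10⁴ + 947.1 ns.

Δt = 2.42×10⁴ ns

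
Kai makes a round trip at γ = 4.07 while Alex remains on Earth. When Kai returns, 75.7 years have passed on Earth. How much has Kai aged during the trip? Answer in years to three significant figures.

τ = 18.6 years

γ = 4.07
Kai's clock measures proper time along the trip: τ = Δt/γ = 75.7/4.070 years.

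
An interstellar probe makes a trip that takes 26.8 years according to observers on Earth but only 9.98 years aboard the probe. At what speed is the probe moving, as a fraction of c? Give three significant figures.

The proper time is measured aboard the probe (both events occur at the probe's location); Δt is measured on Earth. γ = Δt/τ = 26.8/9.98 = 2.685.
β = √(1 − 1/γ²) = √(1 − 0.1387) = √0.8613

β = 0.928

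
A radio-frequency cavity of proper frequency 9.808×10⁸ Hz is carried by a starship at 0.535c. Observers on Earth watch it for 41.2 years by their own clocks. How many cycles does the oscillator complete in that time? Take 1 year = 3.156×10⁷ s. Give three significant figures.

N = 1.08×10¹⁸

γ = 1/√(1 − 0.535²) = 1/√0.7138 = 1.184
During 41.2 years of lab time, the oscillator's proper time advances by τ = Δt/γ = 41.2/1.184 = 34.81 years = 1.099×10⁹ s.
N = f × τ = 9.808×10⁸ × 1.099×10⁹ = 1.077×10¹⁸.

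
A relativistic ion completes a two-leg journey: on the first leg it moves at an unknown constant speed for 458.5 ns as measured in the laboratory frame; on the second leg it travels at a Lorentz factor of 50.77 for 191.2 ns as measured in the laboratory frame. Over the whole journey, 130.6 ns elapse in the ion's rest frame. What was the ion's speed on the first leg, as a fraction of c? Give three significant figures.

β = 0.961

Leg 1: speed unknown; τ_1 = 458.5/γ_1.
Leg 2: γ = 50.77; τ_2 = 191.2/50.77 = 3.766 ns.
Total proper time: τ_1 + 3.766 = 130.6, so τ_1 = 130.6 − 3.766 = 126.8 ns.
γ_1 = 458.5/126.8 = 3.615; β = √(1 − 1/γ²) = √0.9235.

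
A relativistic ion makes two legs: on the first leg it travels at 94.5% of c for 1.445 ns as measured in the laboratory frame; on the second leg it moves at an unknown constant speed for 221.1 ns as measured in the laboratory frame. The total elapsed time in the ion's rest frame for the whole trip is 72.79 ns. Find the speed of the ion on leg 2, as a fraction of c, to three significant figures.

Leg 1: β = 0.945; γ = 1/√(1 − 0.945²) = 1/√0.1070 = 3.057; τ_1 = 1.445/3.057 = 0.4726 ns.
Leg 2: speed unknown; τ_2 = 221.1/γ_2.
Total proper time: 0.4726 + τ_2 = 72.79, so τ_2 = 72.79 − 0.4726 = 72.32 ns.
γ_2 = 221.1/72.32 = 3.057; β = √(1 − 1/γ²) = √0.8930.

β = 0.945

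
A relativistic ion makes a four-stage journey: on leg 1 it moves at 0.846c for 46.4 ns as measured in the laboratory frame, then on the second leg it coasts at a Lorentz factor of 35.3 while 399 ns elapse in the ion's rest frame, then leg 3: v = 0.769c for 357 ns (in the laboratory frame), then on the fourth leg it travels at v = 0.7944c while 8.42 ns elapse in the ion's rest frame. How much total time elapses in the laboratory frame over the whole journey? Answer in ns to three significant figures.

Leg 1: 46.4 ns is already measured in the laboratory frame.
Leg 2: γ = 35.3; Δt_2 = 35.30 × 399 = 1.408×10⁴ ns.
Leg 3: 357 ns is already measured in the laboratory frame.
Leg 4: γ = 1/√(1 − 0.7944²) = 1/√0.3689 = 1.646; Δt_4 = 1.646 × 8.42 = 13.86 ns.
Total: 46.40 + 1.408×10⁴ + 357.0 + 13.86 ns.

Δt = 1.45×10⁴ ns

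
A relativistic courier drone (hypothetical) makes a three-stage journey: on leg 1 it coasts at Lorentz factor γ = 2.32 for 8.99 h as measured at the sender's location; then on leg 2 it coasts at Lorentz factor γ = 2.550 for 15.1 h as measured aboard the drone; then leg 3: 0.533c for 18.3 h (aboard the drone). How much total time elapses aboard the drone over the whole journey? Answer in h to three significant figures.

Leg 1: γ = 2.32; τ_1 = 8.99/2.320 = 3.875 h.
Leg 2: 15.1 h is already measured aboard the drone.
Leg 3: 18.3 h is already measured aboard the drone.
Total: 3.875 + 15.10 + 18.30 h.

τ = 37.3 h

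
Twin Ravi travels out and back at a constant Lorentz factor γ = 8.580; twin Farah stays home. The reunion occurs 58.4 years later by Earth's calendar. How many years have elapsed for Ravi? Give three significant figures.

τ = 6.81 years

γ = 8.580
Ravi's clock measures proper time along the trip: τ = Δt/γ = 58.4/8.580 years.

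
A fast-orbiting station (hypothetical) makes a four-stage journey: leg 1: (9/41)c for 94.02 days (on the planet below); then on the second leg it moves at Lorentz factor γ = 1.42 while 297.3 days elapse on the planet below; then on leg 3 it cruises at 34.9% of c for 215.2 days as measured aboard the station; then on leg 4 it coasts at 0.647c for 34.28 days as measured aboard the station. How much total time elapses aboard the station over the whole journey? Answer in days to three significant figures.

τ = 551 days

Leg 1: γ = 1/√(1 − (9/41)²) = 41/40 = 1.025; τ_1 = 94.02/1.025 = 91.73 days.
Leg 2: γ = 1.42; τ_2 = 297.3/1.420 = 209.4 days.
Leg 3: 215.2 days is already measured aboard the station.
Leg 4: 34.28 days is already measured aboard the station.
Total: 91.73 + 209.4 + 215.2 + 34.28 days.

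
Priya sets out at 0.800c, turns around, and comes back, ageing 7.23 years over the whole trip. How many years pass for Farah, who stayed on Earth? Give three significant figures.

Δt = 12.1 years

γ = 1/√(1 − 0.800²) = 5/3 ≈ 1.667
Earth-frame duration is the dilated interval: Δt = γτ = 1.667 × 7.23 years.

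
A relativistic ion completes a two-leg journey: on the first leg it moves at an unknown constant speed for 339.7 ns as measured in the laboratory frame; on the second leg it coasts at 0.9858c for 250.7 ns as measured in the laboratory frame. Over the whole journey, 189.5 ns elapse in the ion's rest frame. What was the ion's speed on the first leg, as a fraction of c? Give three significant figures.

Leg 1: speed unknown; τ_1 = 339.7/γ_1.
Leg 2: γ = 1/√(1 − 0.9858²) = 1/√0.02820 = 5.955; τ_2 = 250.7/5.955 = 42.10 ns.
Total proper time: τ_1 + 42.10 = 189.5, so τ_1 = 189.5 − 42.10 = 147.4 ns.
γ_1 = 339.7/147.4 = 2.305; β = √(1 − 1/γ²) = √0.8117.

β = 0.901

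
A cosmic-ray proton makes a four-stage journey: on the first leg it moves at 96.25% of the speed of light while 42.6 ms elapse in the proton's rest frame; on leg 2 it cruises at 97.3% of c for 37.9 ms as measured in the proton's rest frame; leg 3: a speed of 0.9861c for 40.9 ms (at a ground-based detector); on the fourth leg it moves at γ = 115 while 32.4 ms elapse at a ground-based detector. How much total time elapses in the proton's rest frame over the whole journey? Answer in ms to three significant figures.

Leg 1: 42.6 ms is already measured in the proton's rest frame.
Leg 2: 37.9 ms is already measured in the proton's rest frame.
Leg 3: γ = 1/√(1 − 0.9861²) = 1/√0.02761 = 6.019; τ_3 = 40.9/6.019 = 6.796 ms.
Leg 4: γ = 115; τ_4 = 32.4/115.0 = 0.2817 ms.
Total: 42.60 + 37.90 + 6.796 + 0.2817 ms.

τ = 87.6 ms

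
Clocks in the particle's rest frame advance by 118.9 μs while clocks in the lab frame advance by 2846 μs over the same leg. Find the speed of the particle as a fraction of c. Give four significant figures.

The proper time is measured in the particle's rest frame (both events occur at the particle's location); Δt is measured in the lab frame. γ = Δt/τ = 2846/118.9 = 23.94.
β = √(1 − 1/γ²) = √(1 − 0.001745) = √0.9983

v = 0.9991c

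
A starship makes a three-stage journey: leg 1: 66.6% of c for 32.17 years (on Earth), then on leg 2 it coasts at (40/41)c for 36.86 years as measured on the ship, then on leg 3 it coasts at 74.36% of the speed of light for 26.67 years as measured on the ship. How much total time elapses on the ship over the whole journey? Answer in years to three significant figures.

Leg 1: β = 0.666; γ = 1/√(1 − 0.666²) = 1/√0.5564 = 1.341; τ_1 = 32.17/1.341 = 24.00 years.
Leg 2: 36.86 years is already measured on the ship.
Leg 3: 26.67 years is already measured on the ship.
Total: 24.00 + 36.86 + 26.67 years.

τ = 87.5 years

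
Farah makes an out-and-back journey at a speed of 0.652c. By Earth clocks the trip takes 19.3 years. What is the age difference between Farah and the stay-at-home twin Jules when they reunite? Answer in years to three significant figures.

Δt − τ = 4.67 years

γ = 1/√(1 − 0.652²) = 1/√0.5749 = 1.319
Farah's elapsed proper time: τ = 19.3/1.319 = 14.63 years.
Age gap = Δt − τ = 19.3 − 14.63 years.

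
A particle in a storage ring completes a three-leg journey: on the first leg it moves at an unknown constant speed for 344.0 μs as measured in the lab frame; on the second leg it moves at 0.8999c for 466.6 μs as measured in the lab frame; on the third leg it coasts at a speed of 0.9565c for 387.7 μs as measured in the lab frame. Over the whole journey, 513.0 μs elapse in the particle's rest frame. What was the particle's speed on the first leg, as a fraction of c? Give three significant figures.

β = 0.821

Leg 1: speed unknown; τ_1 = 344.0/γ_1.
Leg 2: γ = 1/√(1 − 0.8999²) = 1/√0.1902 = 2.293; τ_2 = 466.6/2.293 = 203.5 μs.
Leg 3: γ = 1/√(1 − 0.9565²) = 1/√0.08511 = 3.428; τ_3 = 387.7/3.428 = 113.1 μs.
Total proper time: τ_1 + 203.5 + 113.1 = 513.0, so τ_1 = 513.0 − 316.6 = 196.4 μs.
γ_1 = 344.0/196.4 = 1.751; β = √(1 − 1/γ²) = √0.6740.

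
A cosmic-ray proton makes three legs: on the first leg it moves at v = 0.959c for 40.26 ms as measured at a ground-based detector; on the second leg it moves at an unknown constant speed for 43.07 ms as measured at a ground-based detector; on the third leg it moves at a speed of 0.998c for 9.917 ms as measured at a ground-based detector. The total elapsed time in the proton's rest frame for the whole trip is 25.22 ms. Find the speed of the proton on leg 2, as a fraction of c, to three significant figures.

Leg 1: γ = 1/√(1 − 0.959²) = 1/√0.08032 = 3.529; τ_1 = 40.26/3.529 = 11.41 ms.
Leg 2: speed unknown; τ_2 = 43.07/γ_2.
Leg 3: γ = 1/√(1 − 0.998²) = 1/√0.003996 = 15.82; τ_3 = 9.917/15.82 = 0.6269 ms.
Total proper time: 11.41 + τ_2 + 0.6269 = 25.22, so τ_2 = 25.22 − 12.04 = 13.18 ms.
γ_2 = 43.07/13.18 = 3.267; β = √(1 − 1/γ²) = √0.9063.

β = 0.952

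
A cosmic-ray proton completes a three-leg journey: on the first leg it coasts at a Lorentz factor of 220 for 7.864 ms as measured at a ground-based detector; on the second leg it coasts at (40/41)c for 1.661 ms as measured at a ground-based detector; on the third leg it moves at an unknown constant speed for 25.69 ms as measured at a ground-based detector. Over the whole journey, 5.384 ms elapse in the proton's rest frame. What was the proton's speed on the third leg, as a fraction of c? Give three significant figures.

β = 0.981

Leg 1: γ = 220; τ_1 = 7.864/220.0 = 0.03575 ms.
Leg 2: γ = 1/√(1 − (40/41)²) = 41/9 ≈ 4.556; τ_2 = 1.661/4.556 = 0.3646 ms.
Leg 3: speed unknown; τ_3 = 25.69/γ_3.
Total proper time: 0.03575 + 0.3646 + τ_3 = 5.384, so τ_3 = 5.384 − 0.4004 = 4.984 ms.
γ_3 = 25.69/4.984 = 5.155; β = √(1 − 1/γ²) = √0.9624.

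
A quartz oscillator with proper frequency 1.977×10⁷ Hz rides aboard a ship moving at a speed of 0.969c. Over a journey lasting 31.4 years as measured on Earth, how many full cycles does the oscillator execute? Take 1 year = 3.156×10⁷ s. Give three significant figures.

γ = 1/√(1 − 0.969²) = 1/√0.06104 = 4.048
The oscillator's own cycle count is N = f × τ where τ is the proper time on the ship. τ = Δt/γ = 31.4/4.048 = 7.758 years = 2.448×10⁸ s.
N = 1.977×10⁷ × 2.448×10⁸ = 4.840×10¹⁵.

N = 4.84×10¹⁵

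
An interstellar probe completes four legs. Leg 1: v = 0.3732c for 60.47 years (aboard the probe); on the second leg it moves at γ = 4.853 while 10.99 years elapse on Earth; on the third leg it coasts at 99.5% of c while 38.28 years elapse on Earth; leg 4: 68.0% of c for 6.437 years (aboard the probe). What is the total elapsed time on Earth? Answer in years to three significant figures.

Leg 1: γ = 1/√(1 − 0.3732²) = 1/√0.8607 = 1.078; Δt_1 = 1.078 × 60.47 = 65.18 years.
Leg 2: 10.99 years is already measured on Earth.
Leg 3: 38.28 years is already measured on Earth.
Leg 4: β = 0.680; γ = 1/√(1 − 0.680²) = 1/√0.5376 = 1.364; Δt_4 = 1.364 × 6.437 = 8.779 years.
Total: 65.18 + 10.99 + 38.28 + 8.779 years.

Δt = 123 years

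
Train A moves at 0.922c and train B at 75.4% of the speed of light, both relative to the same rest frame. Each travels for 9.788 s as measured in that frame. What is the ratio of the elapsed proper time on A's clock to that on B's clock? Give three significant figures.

A: γ = 1/√(1 − 0.922²) = 1/√0.1499 = 2.583. B: β = 0.754; γ = 1/√(1 − 0.754²) = 1/√0.4315 = 1.522.
τ_A/τ_B = γ_B/γ_A = 1.522/2.583 = 0.5894, so τ_A/τ_B = 0.5894.

τ_A/τ_B = 0.589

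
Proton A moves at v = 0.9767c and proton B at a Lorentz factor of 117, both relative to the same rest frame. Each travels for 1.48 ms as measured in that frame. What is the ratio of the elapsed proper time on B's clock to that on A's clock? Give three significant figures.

A: γ = 1/√(1 − 0.9767²) = 1/√0.04606 = 4.660. B: γ = 117.
τ_A/τ_B = γ_B/γ_A = 117.0/4.660 = 25.11, so τ_B/τ_A = 0.03983.

τ_B/τ_A = 0.0398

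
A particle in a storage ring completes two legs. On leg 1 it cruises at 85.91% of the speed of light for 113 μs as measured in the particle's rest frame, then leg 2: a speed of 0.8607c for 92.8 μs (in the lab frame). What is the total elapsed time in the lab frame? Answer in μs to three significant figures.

Leg 1: β = 0.8591; γ = 1/√(1 − 0.8591²) = 1/√0.2619 = 1.954; Δt_1 = 1.954 × 113 = 220.8 μs.
Leg 2: 92.8 μs is already measured in the lab frame.
Total: 220.8 + 92.80 μs.

Δt = 314 μs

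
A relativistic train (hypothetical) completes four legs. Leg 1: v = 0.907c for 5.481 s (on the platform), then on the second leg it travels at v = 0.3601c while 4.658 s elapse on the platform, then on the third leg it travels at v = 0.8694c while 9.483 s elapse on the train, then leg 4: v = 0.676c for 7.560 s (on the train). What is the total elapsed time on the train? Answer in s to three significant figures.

Leg 1: γ = 1/√(1 − 0.907²) = 1/√0.1774 = 2.375; τ_1 = 5.481/2.375 = 2.308 s.
Leg 2: γ = 1/√(1 − 0.3601²) = 1/√0.8703 = 1.072; τ_2 = 4.658/1.072 = 4.346 s.
Leg 3: 9.483 s is already measured on the train.
Leg 4: 7.560 s is already measured on the train.
Total: 2.308 + 4.346 + 9.483 + 7.560 s.

τ = 23.7 s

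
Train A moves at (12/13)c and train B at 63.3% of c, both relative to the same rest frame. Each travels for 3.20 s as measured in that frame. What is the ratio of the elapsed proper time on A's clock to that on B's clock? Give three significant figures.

τ_A/τ_B = 0.497

A: γ = 1/√(1 − (12/13)²) = 13/5 = 2.600. B: β = 0.633; γ = 1/√(1 − 0.633²) = 1/√0.5993 = 1.292.
τ_A/τ_B = γ_B/γ_A = 1.292/2.600 = 0.4968, so τ_A/τ_B = 0.4968.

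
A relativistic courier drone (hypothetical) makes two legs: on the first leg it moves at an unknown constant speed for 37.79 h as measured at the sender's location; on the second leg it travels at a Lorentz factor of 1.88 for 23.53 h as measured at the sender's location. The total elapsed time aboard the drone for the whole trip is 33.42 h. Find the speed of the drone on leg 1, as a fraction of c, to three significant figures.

Leg 1: speed unknown; τ_1 = 37.79/γ_1.
Leg 2: γ = 1.88; τ_2 = 23.53/1.880 = 12.52 h.
Total proper time: τ_1 + 12.52 = 33.42, so τ_1 = 33.42 − 12.52 = 20.90 h.
γ_1 = 37.79/20.90 = 1.808; β = √(1 − 1/γ²) = √0.6940.

β = 0.833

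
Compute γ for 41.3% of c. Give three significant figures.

β = 0.413; γ = 1/√(1 − 0.413²) = 1/√0.8294 = 1.098

γ = 1.10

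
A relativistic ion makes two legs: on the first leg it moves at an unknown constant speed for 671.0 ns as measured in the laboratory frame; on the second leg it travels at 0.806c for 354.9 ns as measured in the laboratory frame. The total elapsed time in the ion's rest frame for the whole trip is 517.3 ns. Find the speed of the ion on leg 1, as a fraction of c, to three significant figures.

Leg 1: speed unknown; τ_1 = 671.0/γ_1.
Leg 2: γ = 1/√(1 − 0.806²) = 1/√0.3504 = 1.689; τ_2 = 354.9/1.689 = 210.1 ns.
Total proper time: τ_1 + 210.1 = 517.3, so τ_1 = 517.3 − 210.1 = 307.2 ns.
γ_1 = 671.0/307.2 = 2.184; β = √(1 − 1/γ²) = √0.7904.

β = 0.889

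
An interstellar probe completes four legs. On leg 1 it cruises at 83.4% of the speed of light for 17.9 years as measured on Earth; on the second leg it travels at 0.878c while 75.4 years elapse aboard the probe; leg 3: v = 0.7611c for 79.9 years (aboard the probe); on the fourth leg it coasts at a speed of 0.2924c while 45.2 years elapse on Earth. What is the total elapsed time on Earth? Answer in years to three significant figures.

Δt = 344 years

Leg 1: 17.9 years is already measured on Earth.
Leg 2: γ = 1/√(1 − 0.878²) = 1/√0.2291 = 2.089; Δt_2 = 2.089 × 75.4 = 157.5 years.
Leg 3: γ = 1/√(1 − 0.7611²) = 1/√0.4207 = 1.542; Δt_3 = 1.542 × 79.9 = 123.2 years.
Leg 4: 45.2 years is already measured on Earth.
Total: 17.90 + 157.5 + 123.2 + 45.20 years.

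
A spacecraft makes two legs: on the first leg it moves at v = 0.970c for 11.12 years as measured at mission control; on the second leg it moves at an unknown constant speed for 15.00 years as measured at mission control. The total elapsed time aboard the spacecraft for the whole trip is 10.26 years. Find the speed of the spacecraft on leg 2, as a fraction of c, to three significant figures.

Leg 1: γ = 1/√(1 − 0.970²) = 1/√0.05910 = 4.113; τ_1 = 11.12/4.113 = 2.703 years.
Leg 2: speed unknown; τ_2 = 15.00/γ_2.
Total proper time: 2.703 + τ_2 = 10.26, so τ_2 = 10.26 − 2.703 = 7.557 years.
γ_2 = 15.00/7.557 = 1.985; β = √(1 − 1/γ²) = √0.7462.

β = 0.864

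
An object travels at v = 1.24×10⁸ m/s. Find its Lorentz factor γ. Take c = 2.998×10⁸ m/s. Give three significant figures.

γ = 1.10

β = 1.24×10⁸/2.998×10⁸ = 0.4136; γ = 1/√(1 − 0.4136²) = 1.098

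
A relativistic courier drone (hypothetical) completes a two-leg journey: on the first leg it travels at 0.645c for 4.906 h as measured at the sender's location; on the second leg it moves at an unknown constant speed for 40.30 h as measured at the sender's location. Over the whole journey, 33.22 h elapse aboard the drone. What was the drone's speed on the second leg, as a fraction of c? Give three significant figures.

β = 0.682

Leg 1: γ = 1/√(1 − 0.645²) = 1/√0.5840 = 1.309; τ_1 = 4.906/1.309 = 3.749 h.
Leg 2: speed unknown; τ_2 = 40.30/γ_2.
Total proper time: 3.749 + τ_2 = 33.22, so τ_2 = 33.22 − 3.749 = 29.47 h.
γ_2 = 40.30/29.47 = 1.367; β = √(1 − 1/γ²) = √0.4652.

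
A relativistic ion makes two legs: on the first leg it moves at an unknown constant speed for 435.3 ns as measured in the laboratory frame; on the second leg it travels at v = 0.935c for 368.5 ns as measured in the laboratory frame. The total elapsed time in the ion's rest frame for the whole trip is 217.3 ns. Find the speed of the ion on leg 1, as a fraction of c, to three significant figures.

Leg 1: speed unknown; τ_1 = 435.3/γ_1.
Leg 2: γ = 1/√(1 − 0.935²) = 1/√0.1258 = 2.820; τ_2 = 368.5/2.820 = 130.7 ns.
Total proper time: τ_1 + 130.7 = 217.3, so τ_1 = 217.3 − 130.7 = 86.61 ns.
γ_1 = 435.3/86.61 = 5.026; β = √(1 − 1/γ²) = √0.9604.

β = 0.980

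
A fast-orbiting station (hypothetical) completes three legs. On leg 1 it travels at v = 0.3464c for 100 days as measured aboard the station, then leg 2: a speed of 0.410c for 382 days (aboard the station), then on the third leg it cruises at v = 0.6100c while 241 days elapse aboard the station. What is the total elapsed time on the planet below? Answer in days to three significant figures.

Δt = 830 days

Leg 1: γ = 1/√(1 − 0.3464²) = 1/√0.8800 = 1.066; Δt_1 = 1.066 × 100 = 106.6 days.
Leg 2: γ = 1/√(1 − 0.410²) = 1/√0.8319 = 1.096; Δt_2 = 1.096 × 382 = 418.8 days.
Leg 3: γ = 1/√(1 − 0.6100²) = 1/√0.6279 = 1.262; Δt_3 = 1.262 × 241 = 304.1 days.
Total: 106.6 + 418.8 + 304.1 days.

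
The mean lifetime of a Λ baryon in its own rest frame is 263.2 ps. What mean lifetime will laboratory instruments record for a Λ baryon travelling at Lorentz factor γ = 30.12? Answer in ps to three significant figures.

γ = 30.12
The rest-frame lifetime is the proper time; the lab measures the dilated interval Δt = γτ₀ = 30.12 × 263.2 ps.

Δt = 7930 ps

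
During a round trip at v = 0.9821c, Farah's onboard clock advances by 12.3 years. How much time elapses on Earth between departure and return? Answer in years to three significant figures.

γ = 1/√(1 − 0.9821²) = 1/√0.03548 = 5.309
Earth-frame duration is the dilated interval: Δt = γτ = 5.309 × 12.3 years.

Δt = 65.3 years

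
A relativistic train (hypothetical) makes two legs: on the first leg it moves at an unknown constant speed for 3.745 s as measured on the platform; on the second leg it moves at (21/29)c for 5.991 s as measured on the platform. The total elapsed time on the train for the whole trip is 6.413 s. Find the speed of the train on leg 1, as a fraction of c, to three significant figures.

β = 0.793

Leg 1: speed unknown; τ_1 = 3.745/γ_1.
Leg 2: γ = 1/√(1 − (21/29)²) = 29/20 = 1.450; τ_2 = 5.991/1.450 = 4.132 s.
Total proper time: τ_1 + 4.132 = 6.413, so τ_1 = 6.413 − 4.132 = 2.281 s.
γ_1 = 3.745/2.281 = 1.642; β = √(1 − 1/γ²) = √0.6289.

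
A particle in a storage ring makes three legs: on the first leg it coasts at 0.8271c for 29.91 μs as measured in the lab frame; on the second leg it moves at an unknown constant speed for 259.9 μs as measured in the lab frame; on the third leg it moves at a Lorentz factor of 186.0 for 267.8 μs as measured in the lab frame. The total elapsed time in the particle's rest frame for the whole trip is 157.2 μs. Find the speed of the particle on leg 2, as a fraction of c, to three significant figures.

Leg 1: γ = 1/√(1 − 0.8271²) = 1/√0.3159 = 1.779; τ_1 = 29.91/1.779 = 16.81 μs.
Leg 2: speed unknown; τ_2 = 259.9/γ_2.
Leg 3: γ = 186.0; τ_3 = 267.8/186.0 = 1.440 μs.
Total proper time: 16.81 + τ_2 + 1.440 = 157.2, so τ_2 = 157.2 − 18.25 = 138.9 μs.
γ_2 = 259.9/138.9 = 1.870; β = √(1 − 1/γ²) = √0.7142.

β = 0.845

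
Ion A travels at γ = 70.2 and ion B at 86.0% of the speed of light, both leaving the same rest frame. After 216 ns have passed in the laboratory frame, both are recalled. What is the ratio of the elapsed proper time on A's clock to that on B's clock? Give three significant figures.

A: γ = 70.2. B: β = 0.860; γ = 1/√(1 − 0.860²) = 1/√0.2604 = 1.960.
τ_A/τ_B = γ_B/γ_A = 1.960/70.20 = 0.02792, so τ_A/τ_B = 0.02792.

τ_A/τ_B = 0.0279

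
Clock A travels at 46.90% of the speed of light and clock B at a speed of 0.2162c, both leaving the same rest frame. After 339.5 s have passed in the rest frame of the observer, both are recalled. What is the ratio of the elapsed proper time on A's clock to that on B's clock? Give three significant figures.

τ_A/τ_B = 0.905

A: β = 0.4690; γ = 1/√(1 − 0.4690²) = 1/√0.7800 = 1.132. B: γ = 1/√(1 − 0.2162²) = 1/√0.9533 = 1.024.
τ_A/τ_B = γ_B/γ_A = 1.024/1.132 = 0.9046, so τ_A/τ_B = 0.9046.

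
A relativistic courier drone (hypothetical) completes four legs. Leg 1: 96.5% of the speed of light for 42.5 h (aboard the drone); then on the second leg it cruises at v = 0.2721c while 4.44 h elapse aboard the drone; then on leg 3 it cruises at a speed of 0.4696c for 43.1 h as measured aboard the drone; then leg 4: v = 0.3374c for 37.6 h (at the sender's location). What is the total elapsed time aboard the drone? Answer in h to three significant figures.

τ = 125 h

Leg 1: 42.5 h is already measured aboard the drone.
Leg 2: 4.44 h is already measured aboard the drone.
Leg 3: 43.1 h is already measured aboard the drone.
Leg 4: γ = 1/√(1 − 0.3374²) = 1/√0.8862 = 1.062; τ_4 = 37.6/1.062 = 35.40 h.
Total: 42.50 + 4.440 + 43.10 + 35.40 h.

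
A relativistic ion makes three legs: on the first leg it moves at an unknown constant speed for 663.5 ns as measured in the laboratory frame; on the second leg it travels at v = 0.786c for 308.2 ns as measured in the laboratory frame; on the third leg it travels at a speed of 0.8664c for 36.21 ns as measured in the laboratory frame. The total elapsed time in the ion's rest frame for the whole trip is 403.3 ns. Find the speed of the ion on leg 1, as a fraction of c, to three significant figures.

Leg 1: speed unknown; τ_1 = 663.5/γ_1.
Leg 2: γ = 1/√(1 − 0.786²) = 1/√0.3822 = 1.618; τ_2 = 308.2/1.618 = 190.5 ns.
Leg 3: γ = 1/√(1 − 0.8664²) = 1/√0.2494 = 2.003; τ_3 = 36.21/2.003 = 18.08 ns.
Total proper time: τ_1 + 190.5 + 18.08 = 403.3, so τ_1 = 403.3 − 208.6 = 194.7 ns.
γ_1 = 663.5/194.7 = 3.408; β = √(1 − 1/γ²) = √0.9139.

β = 0.956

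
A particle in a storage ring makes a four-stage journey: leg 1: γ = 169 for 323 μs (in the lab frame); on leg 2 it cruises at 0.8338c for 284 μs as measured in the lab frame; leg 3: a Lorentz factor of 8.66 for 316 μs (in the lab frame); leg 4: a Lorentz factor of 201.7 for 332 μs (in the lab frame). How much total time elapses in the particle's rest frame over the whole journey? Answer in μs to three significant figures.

τ = 197 μs

Leg 1: γ = 169; τ_1 = 323/169.0 = 1.911 μs.
Leg 2: γ = 1/√(1 − 0.8338²) = 1/√0.3048 = 1.811; τ_2 = 284/1.811 = 156.8 μs.
Leg 3: γ = 8.66; τ_3 = 316/8.660 = 36.49 μs.
Leg 4: γ = 201.7; τ_4 = 332/201.7 = 1.646 μs.
Total: 1.911 + 156.8 + 36.49 + 1.646 μs.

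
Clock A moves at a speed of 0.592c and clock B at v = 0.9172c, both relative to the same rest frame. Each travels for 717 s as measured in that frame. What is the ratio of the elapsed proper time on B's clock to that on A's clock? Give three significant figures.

τ_B/τ_A = 0.494

A: γ = 1/√(1 − 0.592²) = 1/√0.6495 = 1.241. B: γ = 1/√(1 − 0.9172²) = 1/√0.1587 = 2.510.
τ_A/τ_B = γ_B/γ_A = 2.510/1.241 = 2.023, so τ_B/τ_A = 0.4944.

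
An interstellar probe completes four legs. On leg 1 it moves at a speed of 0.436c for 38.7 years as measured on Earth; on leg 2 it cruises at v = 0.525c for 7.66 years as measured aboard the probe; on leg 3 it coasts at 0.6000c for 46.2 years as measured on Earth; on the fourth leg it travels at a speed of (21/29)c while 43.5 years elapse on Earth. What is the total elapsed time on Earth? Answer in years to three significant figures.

Δt = 137 years

Leg 1: 38.7 years is already measured on Earth.
Leg 2: γ = 1/√(1 − 0.525²) = 1/√0.7244 = 1.175; Δt_2 = 1.175 × 7.66 = 9.000 years.
Leg 3: 46.2 years is already measured on Earth.
Leg 4: 43.5 years is already measured on Earth.
Total: 38.70 + 9.000 + 46.20 + 43.50 years.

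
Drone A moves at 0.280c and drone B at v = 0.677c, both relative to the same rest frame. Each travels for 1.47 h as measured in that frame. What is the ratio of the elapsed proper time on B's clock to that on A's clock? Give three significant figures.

τ_B/τ_A = 0.767

A: γ = 1/√(1 − 0.280²) = 25/24 ≈ 1.042. B: γ = 1/√(1 − 0.677²) = 1/√0.5417 = 1.359.
τ_A/τ_B = γ_B/γ_A = 1.359/1.042 = 1.304, so τ_B/τ_A = 0.7666.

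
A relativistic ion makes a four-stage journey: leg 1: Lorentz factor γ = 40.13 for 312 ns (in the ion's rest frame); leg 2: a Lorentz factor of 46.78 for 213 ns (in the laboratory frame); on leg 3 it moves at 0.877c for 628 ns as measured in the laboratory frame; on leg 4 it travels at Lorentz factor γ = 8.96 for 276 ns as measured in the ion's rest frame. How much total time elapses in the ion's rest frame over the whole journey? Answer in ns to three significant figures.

Leg 1: 312 ns is already measured in the ion's rest frame.
Leg 2: γ = 46.78; τ_2 = 213/46.78 = 4.553 ns.
Leg 3: γ = 1/√(1 − 0.877²) = 1/√0.2309 = 2.081; τ_3 = 628/2.081 = 301.7 ns.
Leg 4: 276 ns is already measured in the ion's rest frame.
Total: 312.0 + 4.553 + 301.7 + 276.0 ns.

τ = 894 ns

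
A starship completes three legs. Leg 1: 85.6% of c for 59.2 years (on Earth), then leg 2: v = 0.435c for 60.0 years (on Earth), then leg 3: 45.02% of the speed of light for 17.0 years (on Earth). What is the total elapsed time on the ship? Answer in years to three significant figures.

τ = 99.8 years

Leg 1: β = 0.856; γ = 1/√(1 − 0.856²) = 1/√0.2673 = 1.934; τ_1 = 59.2/1.934 = 30.60 years.
Leg 2: γ = 1/√(1 − 0.435²) = 1/√0.8108 = 1.111; τ_2 = 60.0/1.111 = 54.03 years.
Leg 3: β = 0.4502; γ = 1/√(1 − 0.4502²) = 1/√0.7973 = 1.120; τ_3 = 17.0/1.120 = 15.18 years.
Total: 30.60 + 54.03 + 15.18 years.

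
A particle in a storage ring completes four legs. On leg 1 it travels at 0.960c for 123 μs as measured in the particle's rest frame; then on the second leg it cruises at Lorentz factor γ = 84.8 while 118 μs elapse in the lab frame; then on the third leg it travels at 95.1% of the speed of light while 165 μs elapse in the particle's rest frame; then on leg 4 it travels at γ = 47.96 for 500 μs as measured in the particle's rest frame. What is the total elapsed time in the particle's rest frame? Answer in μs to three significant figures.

Leg 1: 123 μs is already measured in the particle's rest frame.
Leg 2: γ = 84.8; τ_2 = 118/84.80 = 1.392 μs.
Leg 3: 165 μs is already measured in the particle's rest frame.
Leg 4: 500 μs is already measured in the particle's rest frame.
Total: 123.0 + 1.392 + 165.0 + 500.0 μs.

τ = 789 μs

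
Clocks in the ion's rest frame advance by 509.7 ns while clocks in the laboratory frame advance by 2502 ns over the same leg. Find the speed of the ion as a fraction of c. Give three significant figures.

v = 0.979c

The proper time is measured in the ion's rest frame (both events occur at the ion's location); Δt is measured in the laboratory frame. γ = Δt/τ = 2502/509.7 = 4.909.
β = √(1 − 1/γ²) = √(1 − 0.04150) = √0.9585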